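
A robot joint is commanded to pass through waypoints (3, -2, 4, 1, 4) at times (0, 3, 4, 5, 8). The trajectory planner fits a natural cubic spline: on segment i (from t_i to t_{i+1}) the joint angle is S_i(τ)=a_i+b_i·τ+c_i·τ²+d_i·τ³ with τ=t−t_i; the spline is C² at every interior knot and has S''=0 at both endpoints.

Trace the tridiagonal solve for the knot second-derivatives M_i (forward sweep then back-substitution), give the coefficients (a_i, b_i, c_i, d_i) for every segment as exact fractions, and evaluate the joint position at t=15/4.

  seg 0: a=3 b=-447/80 c=0 d=941/2160
  seg 1: a=-2 b=247/40 c=941/240 d=-983/240
  seg 2: a=4 b=83/48 c=-251/30 d=291/80
  seg 3: a=1 b=-491/120 c=611/240 d=-611/2160
S(15/4) = 15917/5120

Δ: Δ0=-5/3, Δ1=6, Δ2=-3, Δ3=1
row 1: diag=8, rhs=46; c'=1/8, d'=23/4
row 2: denom=4−1·1/8=31/8; d'=(-54−1·23/4)/(31/8)=-478/31
row 3: denom=8−1·8/31=240/31; d'=(24−1·-478/31)/(240/31)=611/120
back: M3=611/120
back: M2=-478/31−8/31·611/120=-251/15
back: M1=23/4−1/8·-251/15=941/120
M: M0=0, M1=941/120, M2=-251/15, M3=611/120, M4=0
seg 0: a=3, c=M0/2=0, d=(M1−M0)/(6·3)=941/2160, b=Δ0−h0·(2M0+M1)/6=-447/80
seg 1: a=-2, c=M1/2=941/240, d=(M2−M1)/(6·1)=-983/240, b=Δ1−h1·(2M1+M2)/6=247/40
seg 2: a=4, c=M2/2=-251/30, d=(M3−M2)/(6·1)=291/80, b=Δ2−h2·(2M2+M3)/6=83/48
seg 3: a=1, c=M3/2=611/240, d=(M4−M3)/(6·3)=-611/2160, b=Δ3−h3·(2M3+M4)/6=-491/120
t_q=15/4 → seg 1, τ=3/4; S=-2+247/40·τ+941/240·τ²+-983/240·τ³=15917/5120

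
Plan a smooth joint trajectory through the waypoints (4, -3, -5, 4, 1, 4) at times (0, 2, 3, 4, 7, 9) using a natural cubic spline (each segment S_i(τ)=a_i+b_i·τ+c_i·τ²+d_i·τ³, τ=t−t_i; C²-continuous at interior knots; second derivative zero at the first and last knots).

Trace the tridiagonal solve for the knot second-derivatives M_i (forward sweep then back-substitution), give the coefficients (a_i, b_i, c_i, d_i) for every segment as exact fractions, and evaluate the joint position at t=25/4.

Δ: Δ0=-7/2, Δ1=-2, Δ2=9, Δ3=-1, Δ4=3/2
row 1: diag=6, rhs=9; c'=1/6, d'=3/2
row 2: denom=4−1·1/6=23/6; d'=(66−1·3/2)/(23/6)=387/23
row 3: denom=8−1·6/23=178/23; d'=(-60−1·387/23)/(178/23)=-1767/178
row 4: denom=10−3·69/178=1573/178; d'=(15−3·-1767/178)/(1573/178)=7971/1573
back: M4=7971/1573
back: M3=-1767/178−69/178·7971/1573=-18705/1573
back: M2=387/23−6/23·-18705/1573=31347/1573
back: M1=3/2−1/6·31347/1573=-2865/1573
M: M0=0, M1=-2865/1573, M2=31347/1573, M3=-18705/1573, M4=7971/1573, M5=0
seg 0: a=4, c=M0/2=0, d=(M1−M0)/(6·2)=-955/6292, b=Δ0−h0·(2M0+M1)/6=-9101/3146
seg 1: a=-3, c=M1/2=-2865/3146, d=(M2−M1)/(6·1)=5702/1573, b=Δ1−h1·(2M1+M2)/6=-14831/3146
seg 2: a=-5, c=M2/2=31347/3146, d=(M3−M2)/(6·1)=-8342/1573, b=Δ2−h2·(2M2+M3)/6=1241/286
seg 3: a=4, c=M3/2=-18705/3146, d=(M4−M3)/(6·3)=114/121, b=Δ3−h3·(2M3+M4)/6=26293/3146
seg 4: a=1, c=M4/2=7971/3146, d=(M5−M4)/(6·2)=-2657/6292, b=Δ4−h4·(2M4+M5)/6=-5909/3146
t_q=25/4 → seg 3, τ=9/4; S=4+26293/3146·τ+-18705/3146·τ²+114/121·τ³=10811/3146

  seg 0: a=4 b=-9101/3146 c=0 d=-955/6292
  seg 1: a=-3 b=-14831/3146 c=-2865/3146 d=5702/1573
  seg 2: a=-5 b=1241/286 c=31347/3146 d=-8342/1573
  seg 3: a=4 b=26293/3146 c=-18705/3146 d=114/121
  seg 4: a=1 b=-5909/3146 c=7971/3146 d=-2657/6292
S(25/4) = 10811/3146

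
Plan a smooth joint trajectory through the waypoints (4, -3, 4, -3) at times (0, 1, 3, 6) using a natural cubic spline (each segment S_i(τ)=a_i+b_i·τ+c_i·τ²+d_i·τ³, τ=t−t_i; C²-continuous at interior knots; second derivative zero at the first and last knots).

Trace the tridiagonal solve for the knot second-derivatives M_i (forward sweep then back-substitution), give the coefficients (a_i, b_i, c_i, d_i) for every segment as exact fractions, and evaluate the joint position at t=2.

Δ: Δ0=-7, Δ1=7/2, Δ2=-7/3
row 1: diag=6, rhs=63; c'=1/3, d'=21/2
row 2: denom=10−2·1/3=28/3; d'=(-35−2·21/2)/(28/3)=-6
back: M2=-6
back: M1=21/2−1/3·-6=25/2
M: M0=0, M1=25/2, M2=-6, M3=0
seg 0: a=4, c=M0/2=0, d=(M1−M0)/(6·1)=25/12, b=Δ0−h0·(2M0+M1)/6=-109/12
seg 1: a=-3, c=M1/2=25/4, d=(M2−M1)/(6·2)=-37/24, b=Δ1−h1·(2M1+M2)/6=-17/6
seg 2: a=4, c=M2/2=-3, d=(M3−M2)/(6·3)=1/3, b=Δ2−h2·(2M2+M3)/6=11/3
t_q=2 → seg 1, τ=1; S=-3+-17/6·τ+25/4·τ²+-37/24·τ³=-9/8

  seg 0: a=4 b=-109/12 c=0 d=25/12
  seg 1: a=-3 b=-17/6 c=25/4 d=-37/24
  seg 2: a=4 b=11/3 c=-3 d=1/3
S(2) = -9/8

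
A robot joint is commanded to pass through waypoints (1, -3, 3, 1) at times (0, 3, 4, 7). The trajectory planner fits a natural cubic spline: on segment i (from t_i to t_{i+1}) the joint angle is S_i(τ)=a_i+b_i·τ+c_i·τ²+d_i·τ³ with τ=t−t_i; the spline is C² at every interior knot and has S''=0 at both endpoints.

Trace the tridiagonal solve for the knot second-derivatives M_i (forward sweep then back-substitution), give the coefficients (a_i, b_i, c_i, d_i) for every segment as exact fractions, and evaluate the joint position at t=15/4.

Δ: Δ0=-4/3, Δ1=6, Δ2=-2/3
row 1: diag=8, rhs=44; c'=1/8, d'=11/2
row 2: denom=8−1·1/8=63/8; d'=(-40−1·11/2)/(63/8)=-52/9
back: M2=-52/9
back: M1=11/2−1/8·-52/9=56/9
M: M0=0, M1=56/9, M2=-52/9, M3=0
seg 0: a=1, c=M0/2=0, d=(M1−M0)/(6·3)=28/81, b=Δ0−h0·(2M0+M1)/6=-40/9
seg 1: a=-3, c=M1/2=28/9, d=(M2−M1)/(6·1)=-2, b=Δ1−h1·(2M1+M2)/6=44/9
seg 2: a=3, c=M2/2=-26/9, d=(M3−M2)/(6·3)=26/81, b=Δ2−h2·(2M2+M3)/6=46/9
t_q=15/4 → seg 1, τ=3/4; S=-3+44/9·τ+28/9·τ²+-2·τ³=151/96

  seg 0: a=1 b=-40/9 c=0 d=28/81
  seg 1: a=-3 b=44/9 c=28/9 d=-2
  seg 2: a=3 b=46/9 c=-26/9 d=26/81
S(15/4) = 151/96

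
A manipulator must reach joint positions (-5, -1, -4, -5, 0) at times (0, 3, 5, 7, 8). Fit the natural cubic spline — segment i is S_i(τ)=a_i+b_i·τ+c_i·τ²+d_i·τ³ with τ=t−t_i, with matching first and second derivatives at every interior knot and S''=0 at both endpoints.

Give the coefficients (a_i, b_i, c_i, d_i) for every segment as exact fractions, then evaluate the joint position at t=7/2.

Δ: Δ0=4/3, Δ1=-3/2, Δ2=-1/2, Δ3=5
row 1: diag=10, rhs=-17; c'=1/5, d'=-17/10
row 2: denom=8−2·1/5=38/5; d'=(6−2·-17/10)/(38/5)=47/38
row 3: denom=6−2·5/19=104/19; d'=(33−2·47/38)/(104/19)=145/26
back: M3=145/26
back: M2=47/38−5/19·145/26=-3/13
back: M1=-17/10−1/5·-3/13=-43/26
M: M0=0, M1=-43/26, M2=-3/13, M3=145/26, M4=0
seg 0: a=-5, c=M0/2=0, d=(M1−M0)/(6·3)=-43/468, b=Δ0−h0·(2M0+M1)/6=337/156
seg 1: a=-1, c=M1/2=-43/52, d=(M2−M1)/(6·2)=37/312, b=Δ1−h1·(2M1+M2)/6=-25/78
seg 2: a=-4, c=M2/2=-3/26, d=(M3−M2)/(6·2)=151/312, b=Δ2−h2·(2M2+M3)/6=-86/39
seg 3: a=-5, c=M3/2=145/52, d=(M4−M3)/(6·1)=-145/156, b=Δ3−h3·(2M3+M4)/6=245/78
t_q=7/2 → seg 1, τ=1/2; S=-1+-25/78·τ+-43/52·τ²+37/312·τ³=-1125/832

  seg 0: a=-5 b=337/156 c=0 d=-43/468
  seg 1: a=-1 b=-25/78 c=-43/52 d=37/312
  seg 2: a=-4 b=-86/39 c=-3/26 d=151/312
  seg 3: a=-5 b=245/78 c=145/52 d=-145/156
S(7/2) = -1125/832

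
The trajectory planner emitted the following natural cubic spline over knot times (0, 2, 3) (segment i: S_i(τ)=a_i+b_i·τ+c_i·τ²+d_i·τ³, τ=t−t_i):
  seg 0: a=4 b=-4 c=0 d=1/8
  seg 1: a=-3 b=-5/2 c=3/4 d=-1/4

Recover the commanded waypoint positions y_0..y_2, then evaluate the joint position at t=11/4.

y_0 = S_0(0) = a_0 = 4
y_1 = S_1(0) = a_1 = -3
y_2 = S_1(1) = -5
t_q=11/4 is in segment 1 (τ=3/4); S_1(τ)=-1167/256

y_0=4 y_1=-3 y_2=-5
S(11/4) = -1167/256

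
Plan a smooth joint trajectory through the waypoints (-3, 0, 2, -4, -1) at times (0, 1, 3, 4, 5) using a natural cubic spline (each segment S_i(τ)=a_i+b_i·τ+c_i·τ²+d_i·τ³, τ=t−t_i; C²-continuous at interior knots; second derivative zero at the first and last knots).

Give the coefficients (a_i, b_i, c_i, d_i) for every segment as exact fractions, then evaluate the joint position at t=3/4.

  seg 0: a=-3 b=169/61 c=0 d=14/61
  seg 1: a=0 b=211/61 c=42/61 d=-117/122
  seg 2: a=2 b=-323/61 c=-309/61 d=266/61
  seg 3: a=-4 b=-143/61 c=489/61 d=-163/61
S(3/4) = -1611/1952

Δ: Δ0=3, Δ1=1, Δ2=-6, Δ3=3
row 1: diag=6, rhs=-12; c'=1/3, d'=-2
row 2: denom=6−2·1/3=16/3; d'=(-42−2·-2)/(16/3)=-57/8
row 3: denom=4−1·3/16=61/16; d'=(54−1·-57/8)/(61/16)=978/61
back: M3=978/61
back: M2=-57/8−3/16·978/61=-618/61
back: M1=-2−1/3·-618/61=84/61
M: M0=0, M1=84/61, M2=-618/61, M3=978/61, M4=0
seg 0: a=-3, c=M0/2=0, d=(M1−M0)/(6·1)=14/61, b=Δ0−h0·(2M0+M1)/6=169/61
seg 1: a=0, c=M1/2=42/61, d=(M2−M1)/(6·2)=-117/122, b=Δ1−h1·(2M1+M2)/6=211/61
seg 2: a=2, c=M2/2=-309/61, d=(M3−M2)/(6·1)=266/61, b=Δ2−h2·(2M2+M3)/6=-323/61
seg 3: a=-4, c=M3/2=489/61, d=(M4−M3)/(6·1)=-163/61, b=Δ3−h3·(2M3+M4)/6=-143/61
t_q=3/4 → seg 0, τ=3/4; S=-3+169/61·τ+0·τ²+14/61·τ³=-1611/1952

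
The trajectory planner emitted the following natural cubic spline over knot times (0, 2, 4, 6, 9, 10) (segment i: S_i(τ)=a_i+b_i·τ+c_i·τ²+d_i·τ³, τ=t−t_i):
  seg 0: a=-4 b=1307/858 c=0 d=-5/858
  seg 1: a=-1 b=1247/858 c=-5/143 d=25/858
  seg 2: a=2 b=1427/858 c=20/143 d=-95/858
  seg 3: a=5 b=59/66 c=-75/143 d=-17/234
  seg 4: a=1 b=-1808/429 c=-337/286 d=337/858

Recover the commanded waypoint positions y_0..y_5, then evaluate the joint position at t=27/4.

y_0 = S_0(0) = a_0 = -4
y_1 = S_1(0) = a_1 = -1
y_2 = S_2(0) = a_2 = 2
y_3 = S_3(0) = a_3 = 5
y_4 = S_4(0) = a_4 = 1
y_5 = S_4(1) = -4
t_q=27/4 is in segment 3 (τ=3/4); S_3(τ)=97831/18304

y_0=-4 y_1=-1 y_2=2 y_3=5 y_4=1 y_5=-4
S(27/4) = 97831/18304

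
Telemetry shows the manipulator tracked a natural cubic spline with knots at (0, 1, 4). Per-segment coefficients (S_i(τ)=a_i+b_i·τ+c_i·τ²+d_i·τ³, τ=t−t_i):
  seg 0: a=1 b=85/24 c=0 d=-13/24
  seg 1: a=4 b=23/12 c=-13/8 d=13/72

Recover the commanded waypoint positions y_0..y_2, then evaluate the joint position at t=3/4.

y_0=1 y_1=4 y_2=0
S(3/4) = 1755/512

y_0 = S_0(0) = a_0 = 1
y_1 = S_1(0) = a_1 = 4
y_2 = S_1(3) = 0
t_q=3/4 is in segment 0 (τ=3/4); S_0(τ)=1755/512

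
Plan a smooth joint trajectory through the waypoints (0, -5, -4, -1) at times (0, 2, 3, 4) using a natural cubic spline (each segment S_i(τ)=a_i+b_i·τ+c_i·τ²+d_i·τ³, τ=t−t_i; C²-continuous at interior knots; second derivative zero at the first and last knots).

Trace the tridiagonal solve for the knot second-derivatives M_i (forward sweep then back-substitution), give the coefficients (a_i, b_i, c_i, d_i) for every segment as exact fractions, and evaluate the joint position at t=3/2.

Δ: Δ0=-5/2, Δ1=1, Δ2=3
row 1: diag=6, rhs=21; c'=1/6, d'=7/2
row 2: denom=4−1·1/6=23/6; d'=(12−1·7/2)/(23/6)=51/23
back: M2=51/23
back: M1=7/2−1/6·51/23=72/23
M: M0=0, M1=72/23, M2=51/23, M3=0
seg 0: a=0, c=M0/2=0, d=(M1−M0)/(6·2)=6/23, b=Δ0−h0·(2M0+M1)/6=-163/46
seg 1: a=-5, c=M1/2=36/23, d=(M2−M1)/(6·1)=-7/46, b=Δ1−h1·(2M1+M2)/6=-19/46
seg 2: a=-4, c=M2/2=51/46, d=(M3−M2)/(6·1)=-17/46, b=Δ2−h2·(2M2+M3)/6=52/23
t_q=3/2 → seg 0, τ=3/2; S=0+-163/46·τ+0·τ²+6/23·τ³=-102/23

  seg 0: a=0 b=-163/46 c=0 d=6/23
  seg 1: a=-5 b=-19/46 c=36/23 d=-7/46
  seg 2: a=-4 b=52/23 c=51/46 d=-17/46
S(3/2) = -102/23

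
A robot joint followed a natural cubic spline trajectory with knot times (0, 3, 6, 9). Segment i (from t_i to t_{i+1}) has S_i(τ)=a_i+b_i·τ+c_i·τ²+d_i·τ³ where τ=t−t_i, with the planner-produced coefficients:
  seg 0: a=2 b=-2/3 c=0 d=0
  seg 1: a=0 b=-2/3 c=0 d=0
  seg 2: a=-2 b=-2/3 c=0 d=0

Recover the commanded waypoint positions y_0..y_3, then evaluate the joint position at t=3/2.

y_0 = S_0(0) = a_0 = 2
y_1 = S_1(0) = a_1 = 0
y_2 = S_2(0) = a_2 = -2
y_3 = S_2(3) = -4
t_q=3/2 is in segment 0 (τ=3/2); S_0(τ)=1

y_0=2 y_1=0 y_2=-2 y_3=-4
S(3/2) = 1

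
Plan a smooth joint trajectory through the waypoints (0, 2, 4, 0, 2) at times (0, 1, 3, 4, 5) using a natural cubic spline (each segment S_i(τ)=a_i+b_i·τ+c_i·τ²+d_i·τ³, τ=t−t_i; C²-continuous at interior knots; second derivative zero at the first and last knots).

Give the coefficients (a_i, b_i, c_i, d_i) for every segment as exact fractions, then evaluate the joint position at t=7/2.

  seg 0: a=0 b=215/122 c=0 d=29/122
  seg 1: a=2 b=151/61 c=87/122 d=-177/244
  seg 2: a=4 b=-206/61 c=-222/61 d=184/61
  seg 3: a=0 b=-98/61 c=330/61 d=-110/61
S(7/2) = 217/122

Δ: Δ0=2, Δ1=1, Δ2=-4, Δ3=2
row 1: diag=6, rhs=-6; c'=1/3, d'=-1
row 2: denom=6−2·1/3=16/3; d'=(-30−2·-1)/(16/3)=-21/4
row 3: denom=4−1·3/16=61/16; d'=(36−1·-21/4)/(61/16)=660/61
back: M3=660/61
back: M2=-21/4−3/16·660/61=-444/61
back: M1=-1−1/3·-444/61=87/61
M: M0=0, M1=87/61, M2=-444/61, M3=660/61, M4=0
seg 0: a=0, c=M0/2=0, d=(M1−M0)/(6·1)=29/122, b=Δ0−h0·(2M0+M1)/6=215/122
seg 1: a=2, c=M1/2=87/122, d=(M2−M1)/(6·2)=-177/244, b=Δ1−h1·(2M1+M2)/6=151/61
seg 2: a=4, c=M2/2=-222/61, d=(M3−M2)/(6·1)=184/61, b=Δ2−h2·(2M2+M3)/6=-206/61
seg 3: a=0, c=M3/2=330/61, d=(M4−M3)/(6·1)=-110/61, b=Δ3−h3·(2M3+M4)/6=-98/61
t_q=7/2 → seg 2, τ=1/2; S=4+-206/61·τ+-222/61·τ²+184/61·τ³=217/122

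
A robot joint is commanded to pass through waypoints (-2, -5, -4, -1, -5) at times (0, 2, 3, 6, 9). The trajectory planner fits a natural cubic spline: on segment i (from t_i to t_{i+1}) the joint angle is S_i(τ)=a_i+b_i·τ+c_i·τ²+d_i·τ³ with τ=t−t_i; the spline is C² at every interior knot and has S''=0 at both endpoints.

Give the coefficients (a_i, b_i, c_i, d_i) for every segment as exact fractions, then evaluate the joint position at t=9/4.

Δ: Δ0=-3/2, Δ1=1, Δ2=1, Δ3=-4/3
row 1: diag=6, rhs=15; c'=1/6, d'=5/2
row 2: denom=8−1·1/6=47/6; d'=(0−1·5/2)/(47/6)=-15/47
row 3: denom=12−3·18/47=510/47; d'=(-14−3·-15/47)/(510/47)=-613/510
back: M3=-613/510
back: M2=-15/47−18/47·-613/510=12/85
back: M1=5/2−1/6·12/85=421/170
M: M0=0, M1=421/170, M2=12/85, M3=-613/510, M4=0
seg 0: a=-2, c=M0/2=0, d=(M1−M0)/(6·2)=421/2040, b=Δ0−h0·(2M0+M1)/6=-593/255
seg 1: a=-5, c=M1/2=421/340, d=(M2−M1)/(6·1)=-397/1020, b=Δ1−h1·(2M1+M2)/6=77/510
seg 2: a=-4, c=M2/2=6/85, d=(M3−M2)/(6·3)=-137/1836, b=Δ2−h2·(2M2+M3)/6=1489/1020
seg 3: a=-1, c=M3/2=-613/1020, d=(M4−M3)/(6·3)=613/9180, b=Δ3−h3·(2M3+M4)/6=-67/510
t_q=9/4 → seg 1, τ=1/4; S=-5+77/510·τ+421/340·τ²+-397/1020·τ³=-106427/21760

  seg 0: a=-2 b=-593/255 c=0 d=421/2040
  seg 1: a=-5 b=77/510 c=421/340 d=-397/1020
  seg 2: a=-4 b=1489/1020 c=6/85 d=-137/1836
  seg 3: a=-1 b=-67/510 c=-613/1020 d=613/9180
S(9/4) = -106427/21760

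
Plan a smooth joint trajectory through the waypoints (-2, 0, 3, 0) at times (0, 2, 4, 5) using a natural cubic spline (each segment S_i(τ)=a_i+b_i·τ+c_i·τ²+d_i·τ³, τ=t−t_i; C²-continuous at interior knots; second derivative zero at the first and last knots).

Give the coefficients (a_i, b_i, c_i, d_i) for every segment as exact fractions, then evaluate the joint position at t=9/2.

Δ: Δ0=1, Δ1=3/2, Δ2=-3
row 1: diag=8, rhs=3; c'=1/4, d'=3/8
row 2: denom=6−2·1/4=11/2; d'=(-27−2·3/8)/(11/2)=-111/22
back: M2=-111/22
back: M1=3/8−1/4·-111/22=18/11
M: M0=0, M1=18/11, M2=-111/22, M3=0
seg 0: a=-2, c=M0/2=0, d=(M1−M0)/(6·2)=3/22, b=Δ0−h0·(2M0+M1)/6=5/11
seg 1: a=0, c=M1/2=9/11, d=(M2−M1)/(6·2)=-49/88, b=Δ1−h1·(2M1+M2)/6=23/11
seg 2: a=3, c=M2/2=-111/44, d=(M3−M2)/(6·1)=37/44, b=Δ2−h2·(2M2+M3)/6=-29/22
t_q=9/2 → seg 2, τ=1/2; S=3+-29/22·τ+-111/44·τ²+37/44·τ³=639/352

  seg 0: a=-2 b=5/11 c=0 d=3/22
  seg 1: a=0 b=23/11 c=9/11 d=-49/88
  seg 2: a=3 b=-29/22 c=-111/44 d=37/44
S(9/2) = 639/352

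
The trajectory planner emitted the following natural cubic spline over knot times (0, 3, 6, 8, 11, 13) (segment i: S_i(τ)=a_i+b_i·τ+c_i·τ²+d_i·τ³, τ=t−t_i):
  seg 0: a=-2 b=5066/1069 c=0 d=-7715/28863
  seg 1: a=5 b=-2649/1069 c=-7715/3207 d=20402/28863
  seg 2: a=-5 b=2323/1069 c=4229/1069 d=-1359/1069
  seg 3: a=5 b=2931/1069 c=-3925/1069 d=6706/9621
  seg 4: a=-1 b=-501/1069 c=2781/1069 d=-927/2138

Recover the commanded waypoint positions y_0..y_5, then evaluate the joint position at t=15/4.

y_0 = S_0(0) = a_0 = -2
y_1 = S_1(0) = a_1 = 5
y_2 = S_2(0) = a_2 = -5
y_3 = S_3(0) = a_3 = 5
y_4 = S_4(0) = a_4 = -1
y_5 = S_4(2) = 5
t_q=15/4 is in segment 1 (τ=3/4); S_1(τ)=71375/34208

y_0=-2 y_1=5 y_2=-5 y_3=5 y_4=-1 y_5=5
S(15/4) = 71375/34208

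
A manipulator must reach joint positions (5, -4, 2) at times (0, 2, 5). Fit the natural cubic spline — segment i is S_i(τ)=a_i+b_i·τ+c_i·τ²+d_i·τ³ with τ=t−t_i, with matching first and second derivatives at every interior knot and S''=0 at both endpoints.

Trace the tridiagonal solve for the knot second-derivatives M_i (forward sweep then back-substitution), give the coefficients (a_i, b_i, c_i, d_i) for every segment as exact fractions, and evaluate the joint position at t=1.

Δ: Δ0=-9/2, Δ1=2
row 1: diag=10, rhs=39; c'=3/10, d'=39/10
back: M1=39/10
M: M0=0, M1=39/10, M2=0
seg 0: a=5, c=M0/2=0, d=(M1−M0)/(6·2)=13/40, b=Δ0−h0·(2M0+M1)/6=-29/5
seg 1: a=-4, c=M1/2=39/20, d=(M2−M1)/(6·3)=-13/60, b=Δ1−h1·(2M1+M2)/6=-19/10
t_q=1 → seg 0, τ=1; S=5+-29/5·τ+0·τ²+13/40·τ³=-19/40

  seg 0: a=5 b=-29/5 c=0 d=13/40
  seg 1: a=-4 b=-19/10 c=39/20 d=-13/60
S(1) = -19/40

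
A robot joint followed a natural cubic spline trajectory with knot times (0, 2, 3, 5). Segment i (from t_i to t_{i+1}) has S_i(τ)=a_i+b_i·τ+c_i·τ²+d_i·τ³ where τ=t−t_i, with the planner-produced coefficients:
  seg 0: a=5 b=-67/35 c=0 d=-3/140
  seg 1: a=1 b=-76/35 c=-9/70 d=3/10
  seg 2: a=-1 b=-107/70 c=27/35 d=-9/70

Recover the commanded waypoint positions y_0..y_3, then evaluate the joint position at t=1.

y_0 = S_0(0) = a_0 = 5
y_1 = S_1(0) = a_1 = 1
y_2 = S_2(0) = a_2 = -1
y_3 = S_2(2) = -2
t_q=1 is in segment 0 (τ=1); S_0(τ)=429/140

y_0=5 y_1=1 y_2=-1 y_3=-2
S(1) = 429/140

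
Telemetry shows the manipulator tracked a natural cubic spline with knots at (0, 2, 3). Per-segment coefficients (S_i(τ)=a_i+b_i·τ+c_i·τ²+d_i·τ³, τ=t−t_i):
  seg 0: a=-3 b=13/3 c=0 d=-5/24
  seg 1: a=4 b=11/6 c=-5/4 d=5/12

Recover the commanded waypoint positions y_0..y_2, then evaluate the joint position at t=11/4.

y_0=-3 y_1=4 y_2=5
S(11/4) = 1241/256

y_0 = S_0(0) = a_0 = -3
y_1 = S_1(0) = a_1 = 4
y_2 = S_1(1) = 5
t_q=11/4 is in segment 1 (τ=3/4); S_1(τ)=1241/256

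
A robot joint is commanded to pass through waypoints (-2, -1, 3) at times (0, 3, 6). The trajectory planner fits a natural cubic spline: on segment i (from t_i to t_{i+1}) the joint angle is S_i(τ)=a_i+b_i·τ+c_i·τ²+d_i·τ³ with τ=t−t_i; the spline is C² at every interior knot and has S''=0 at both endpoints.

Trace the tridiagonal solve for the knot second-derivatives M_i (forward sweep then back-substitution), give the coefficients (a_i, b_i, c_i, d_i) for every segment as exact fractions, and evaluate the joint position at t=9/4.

  seg 0: a=-2 b=1/12 c=0 d=1/36
  seg 1: a=-1 b=5/6 c=1/4 d=-1/36
S(9/4) = -383/256

Δ: Δ0=1/3, Δ1=4/3
row 1: diag=12, rhs=6; c'=1/4, d'=1/2
back: M1=1/2
M: M0=0, M1=1/2, M2=0
seg 0: a=-2, c=M0/2=0, d=(M1−M0)/(6·3)=1/36, b=Δ0−h0·(2M0+M1)/6=1/12
seg 1: a=-1, c=M1/2=1/4, d=(M2−M1)/(6·3)=-1/36, b=Δ1−h1·(2M1+M2)/6=5/6
t_q=9/4 → seg 0, τ=9/4; S=-2+1/12·τ+0·τ²+1/36·τ³=-383/256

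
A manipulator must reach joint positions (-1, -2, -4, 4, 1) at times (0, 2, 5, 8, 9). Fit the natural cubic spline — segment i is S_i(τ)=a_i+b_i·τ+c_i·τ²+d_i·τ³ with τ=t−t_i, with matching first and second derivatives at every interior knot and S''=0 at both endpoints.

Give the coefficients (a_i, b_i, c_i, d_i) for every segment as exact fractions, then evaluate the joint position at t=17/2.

Δ: Δ0=-1/2, Δ1=-2/3, Δ2=8/3, Δ3=-3
row 1: diag=10, rhs=-1; c'=3/10, d'=-1/10
row 2: denom=12−3·3/10=111/10; d'=(20−3·-1/10)/(111/10)=203/111
row 3: denom=8−3·10/37=266/37; d'=(-34−3·203/111)/(266/37)=-1461/266
back: M3=-1461/266
back: M2=203/111−10/37·-1461/266=1322/399
back: M1=-1/10−3/10·1322/399=-291/266
M: M0=0, M1=-291/266, M2=1322/399, M3=-1461/266, M4=0
seg 0: a=-1, c=M0/2=0, d=(M1−M0)/(6·2)=-97/1064, b=Δ0−h0·(2M0+M1)/6=-18/133
seg 1: a=-2, c=M1/2=-291/532, d=(M2−M1)/(6·3)=3517/14364, b=Δ1−h1·(2M1+M2)/6=-327/266
seg 2: a=-4, c=M2/2=661/399, d=(M3−M2)/(6·3)=-7027/14364, b=Δ2−h2·(2M2+M3)/6=1117/532
seg 3: a=4, c=M3/2=-1461/532, d=(M4−M3)/(6·1)=487/532, b=Δ3−h3·(2M3+M4)/6=-311/266
t_q=17/2 → seg 3, τ=1/2; S=4+-311/266·τ+-1461/532·τ²+487/532·τ³=12101/4256

  seg 0: a=-1 b=-18/133 c=0 d=-97/1064
  seg 1: a=-2 b=-327/266 c=-291/532 d=3517/14364
  seg 2: a=-4 b=1117/532 c=661/399 d=-7027/14364
  seg 3: a=4 b=-311/266 c=-1461/532 d=487/532
S(17/2) = 12101/4256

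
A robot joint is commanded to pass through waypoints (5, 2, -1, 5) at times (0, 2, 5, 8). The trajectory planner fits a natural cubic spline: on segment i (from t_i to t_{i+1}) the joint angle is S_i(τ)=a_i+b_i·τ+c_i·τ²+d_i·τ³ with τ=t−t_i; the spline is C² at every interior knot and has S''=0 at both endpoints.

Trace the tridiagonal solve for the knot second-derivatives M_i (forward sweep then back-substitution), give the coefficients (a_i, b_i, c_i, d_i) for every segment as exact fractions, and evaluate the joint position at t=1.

Δ: Δ0=-3/2, Δ1=-1, Δ2=2
row 1: diag=10, rhs=3; c'=3/10, d'=3/10
row 2: denom=12−3·3/10=111/10; d'=(18−3·3/10)/(111/10)=57/37
back: M2=57/37
back: M1=3/10−3/10·57/37=-6/37
M: M0=0, M1=-6/37, M2=57/37, M3=0
seg 0: a=5, c=M0/2=0, d=(M1−M0)/(6·2)=-1/74, b=Δ0−h0·(2M0+M1)/6=-107/74
seg 1: a=2, c=M1/2=-3/37, d=(M2−M1)/(6·3)=7/74, b=Δ1−h1·(2M1+M2)/6=-119/74
seg 2: a=-1, c=M2/2=57/74, d=(M3−M2)/(6·3)=-19/222, b=Δ2−h2·(2M2+M3)/6=17/37
t_q=1 → seg 0, τ=1; S=5+-107/74·τ+0·τ²+-1/74·τ³=131/37

  seg 0: a=5 b=-107/74 c=0 d=-1/74
  seg 1: a=2 b=-119/74 c=-3/37 d=7/74
  seg 2: a=-1 b=17/37 c=57/74 d=-19/222
S(1) = 131/37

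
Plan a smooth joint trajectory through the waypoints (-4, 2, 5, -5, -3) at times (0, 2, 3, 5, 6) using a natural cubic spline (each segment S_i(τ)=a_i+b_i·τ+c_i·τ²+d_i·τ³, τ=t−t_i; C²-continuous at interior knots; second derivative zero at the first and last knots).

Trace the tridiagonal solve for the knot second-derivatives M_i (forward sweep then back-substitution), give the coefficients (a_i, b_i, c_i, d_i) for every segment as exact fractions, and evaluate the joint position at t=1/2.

  seg 0: a=-4 b=7/3 c=0 d=1/6
  seg 1: a=2 b=13/3 c=1 d=-7/3
  seg 2: a=5 b=-2/3 c=-6 d=23/12
  seg 3: a=-5 b=-5/3 c=11/2 d=-11/6
S(1/2) = -45/16

Δ: Δ0=3, Δ1=3, Δ2=-5, Δ3=2
row 1: diag=6, rhs=0; c'=1/6, d'=0
row 2: denom=6−1·1/6=35/6; d'=(-48−1·0)/(35/6)=-288/35
row 3: denom=6−2·12/35=186/35; d'=(42−2·-288/35)/(186/35)=11
back: M3=11
back: M2=-288/35−12/35·11=-12
back: M1=0−1/6·-12=2
M: M0=0, M1=2, M2=-12, M3=11, M4=0
seg 0: a=-4, c=M0/2=0, d=(M1−M0)/(6·2)=1/6, b=Δ0−h0·(2M0+M1)/6=7/3
seg 1: a=2, c=M1/2=1, d=(M2−M1)/(6·1)=-7/3, b=Δ1−h1·(2M1+M2)/6=13/3
seg 2: a=5, c=M2/2=-6, d=(M3−M2)/(6·2)=23/12, b=Δ2−h2·(2M2+M3)/6=-2/3
seg 3: a=-5, c=M3/2=11/2, d=(M4−M3)/(6·1)=-11/6, b=Δ3−h3·(2M3+M4)/6=-5/3
t_q=1/2 → seg 0, τ=1/2; S=-4+7/3·τ+0·τ²+1/6·τ³=-45/16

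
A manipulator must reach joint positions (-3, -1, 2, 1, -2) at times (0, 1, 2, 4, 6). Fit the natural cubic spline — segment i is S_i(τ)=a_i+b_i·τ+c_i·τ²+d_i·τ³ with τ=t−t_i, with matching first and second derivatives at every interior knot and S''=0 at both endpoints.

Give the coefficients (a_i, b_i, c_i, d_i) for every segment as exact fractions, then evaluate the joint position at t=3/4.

  seg 0: a=-3 b=19/12 c=0 d=5/12
  seg 1: a=-1 b=17/6 c=5/4 d=-13/12
  seg 2: a=2 b=25/12 c=-2 d=17/48
  seg 3: a=1 b=-5/3 c=1/8 d=-1/48
S(3/4) = -419/256

Δ: Δ0=2, Δ1=3, Δ2=-1/2, Δ3=-3/2
row 1: diag=4, rhs=6; c'=1/4, d'=3/2
row 2: denom=6−1·1/4=23/4; d'=(-21−1·3/2)/(23/4)=-90/23
row 3: denom=8−2·8/23=168/23; d'=(-6−2·-90/23)/(168/23)=1/4
back: M3=1/4
back: M2=-90/23−8/23·1/4=-4
back: M1=3/2−1/4·-4=5/2
M: M0=0, M1=5/2, M2=-4, M3=1/4, M4=0
seg 0: a=-3, c=M0/2=0, d=(M1−M0)/(6·1)=5/12, b=Δ0−h0·(2M0+M1)/6=19/12
seg 1: a=-1, c=M1/2=5/4, d=(M2−M1)/(6·1)=-13/12, b=Δ1−h1·(2M1+M2)/6=17/6
seg 2: a=2, c=M2/2=-2, d=(M3−M2)/(6·2)=17/48, b=Δ2−h2·(2M2+M3)/6=25/12
seg 3: a=1, c=M3/2=1/8, d=(M4−M3)/(6·2)=-1/48, b=Δ3−h3·(2M3+M4)/6=-5/3
t_q=3/4 → seg 0, τ=3/4; S=-3+19/12·τ+0·τ²+5/12·τ³=-419/256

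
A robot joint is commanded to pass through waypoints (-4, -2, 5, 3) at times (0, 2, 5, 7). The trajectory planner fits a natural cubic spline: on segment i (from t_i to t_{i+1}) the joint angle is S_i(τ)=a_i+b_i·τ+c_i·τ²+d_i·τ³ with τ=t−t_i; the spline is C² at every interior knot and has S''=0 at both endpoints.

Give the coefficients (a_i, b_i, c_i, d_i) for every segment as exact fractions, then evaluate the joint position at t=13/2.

  seg 0: a=-4 b=19/39 c=0 d=5/39
  seg 1: a=-2 b=79/39 c=10/13 d=-2/9
  seg 2: a=5 b=25/39 c=-16/13 d=8/39
S(13/2) = 101/26

Δ: Δ0=1, Δ1=7/3, Δ2=-1
row 1: diag=10, rhs=8; c'=3/10, d'=4/5
row 2: denom=10−3·3/10=91/10; d'=(-20−3·4/5)/(91/10)=-32/13
back: M2=-32/13
back: M1=4/5−3/10·-32/13=20/13
M: M0=0, M1=20/13, M2=-32/13, M3=0
seg 0: a=-4, c=M0/2=0, d=(M1−M0)/(6·2)=5/39, b=Δ0−h0·(2M0+M1)/6=19/39
seg 1: a=-2, c=M1/2=10/13, d=(M2−M1)/(6·3)=-2/9, b=Δ1−h1·(2M1+M2)/6=79/39
seg 2: a=5, c=M2/2=-16/13, d=(M3−M2)/(6·2)=8/39, b=Δ2−h2·(2M2+M3)/6=25/39
t_q=13/2 → seg 2, τ=3/2; S=5+25/39·τ+-16/13·τ²+8/39·τ³=101/26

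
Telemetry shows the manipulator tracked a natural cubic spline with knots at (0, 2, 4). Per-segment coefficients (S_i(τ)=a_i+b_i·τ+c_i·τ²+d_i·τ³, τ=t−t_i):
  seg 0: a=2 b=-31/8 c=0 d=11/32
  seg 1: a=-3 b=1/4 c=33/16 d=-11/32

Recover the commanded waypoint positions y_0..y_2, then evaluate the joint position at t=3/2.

y_0=2 y_1=-3 y_2=3
S(3/2) = -679/256

y_0 = S_0(0) = a_0 = 2
y_1 = S_1(0) = a_1 = -3
y_2 = S_1(2) = 3
t_q=3/2 is in segment 0 (τ=3/2); S_0(τ)=-679/256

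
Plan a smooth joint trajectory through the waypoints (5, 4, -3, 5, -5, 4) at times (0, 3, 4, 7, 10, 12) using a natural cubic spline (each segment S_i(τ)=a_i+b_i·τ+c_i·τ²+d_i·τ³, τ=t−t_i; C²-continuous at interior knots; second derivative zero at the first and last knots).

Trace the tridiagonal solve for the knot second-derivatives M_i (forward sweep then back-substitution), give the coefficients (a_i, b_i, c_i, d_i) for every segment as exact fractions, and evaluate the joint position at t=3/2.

  seg 0: a=5 b=11893/4182 c=0 d=-4429/12546
  seg 1: a=4 b=-13984/2091 c=-4429/1394 d=11981/4182
  seg 2: a=-3 b=-18599/4182 c=3776/697 d=-12739/12546
  seg 3: a=5 b=79/123 c=-5187/1394 d=10019/12546
  seg 4: a=-5 b=-509/4182 c=2416/697 d=-1208/2091
S(3/2) = 90045/11152

Δ: Δ0=-1/3, Δ1=-7, Δ2=8/3, Δ3=-10/3, Δ4=9/2
row 1: diag=8, rhs=-40; c'=1/8, d'=-5
row 2: denom=8−1·1/8=63/8; d'=(58−1·-5)/(63/8)=8
row 3: denom=12−3·8/21=76/7; d'=(-36−3·8)/(76/7)=-105/19
row 4: denom=10−3·21/76=697/76; d'=(47−3·-105/19)/(697/76)=4832/697
back: M4=4832/697
back: M3=-105/19−21/76·4832/697=-5187/697
back: M2=8−8/21·-5187/697=7552/697
back: M1=-5−1/8·7552/697=-4429/697
M: M0=0, M1=-4429/697, M2=7552/697, M3=-5187/697, M4=4832/697, M5=0
seg 0: a=5, c=M0/2=0, d=(M1−M0)/(6·3)=-4429/12546, b=Δ0−h0·(2M0+M1)/6=11893/4182
seg 1: a=4, c=M1/2=-4429/1394, d=(M2−M1)/(6·1)=11981/4182, b=Δ1−h1·(2M1+M2)/6=-13984/2091
seg 2: a=-3, c=M2/2=3776/697, d=(M3−M2)/(6·3)=-12739/12546, b=Δ2−h2·(2M2+M3)/6=-18599/4182
seg 3: a=5, c=M3/2=-5187/1394, d=(M4−M3)/(6·3)=10019/12546, b=Δ3−h3·(2M3+M4)/6=79/123
seg 4: a=-5, c=M4/2=2416/697, d=(M5−M4)/(6·2)=-1208/2091, b=Δ4−h4·(2M4+M5)/6=-509/4182
t_q=3/2 → seg 0, τ=3/2; S=5+11893/4182·τ+0·τ²+-4429/12546·τ³=90045/11152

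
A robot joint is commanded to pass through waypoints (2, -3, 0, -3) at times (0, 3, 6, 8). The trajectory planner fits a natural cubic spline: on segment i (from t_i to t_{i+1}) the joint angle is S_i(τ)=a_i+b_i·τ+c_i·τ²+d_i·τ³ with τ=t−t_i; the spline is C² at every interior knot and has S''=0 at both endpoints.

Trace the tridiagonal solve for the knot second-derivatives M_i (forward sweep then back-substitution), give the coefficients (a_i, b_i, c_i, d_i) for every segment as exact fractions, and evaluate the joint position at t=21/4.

Δ: Δ0=-5/3, Δ1=1, Δ2=-3/2
row 1: diag=12, rhs=16; c'=1/4, d'=4/3
row 2: denom=10−3·1/4=37/4; d'=(-15−3·4/3)/(37/4)=-76/37
back: M2=-76/37
back: M1=4/3−1/4·-76/37=205/111
M: M0=0, M1=205/111, M2=-76/37, M3=0
seg 0: a=2, c=M0/2=0, d=(M1−M0)/(6·3)=205/1998, b=Δ0−h0·(2M0+M1)/6=-575/222
seg 1: a=-3, c=M1/2=205/222, d=(M2−M1)/(6·3)=-433/1998, b=Δ1−h1·(2M1+M2)/6=20/111
seg 2: a=0, c=M2/2=-38/37, d=(M3−M2)/(6·2)=19/111, b=Δ2−h2·(2M2+M3)/6=-29/222
t_q=21/4 → seg 1, τ=9/4; S=-3+20/111·τ+205/222·τ²+-433/1998·τ³=-1839/4736

  seg 0: a=2 b=-575/222 c=0 d=205/1998
  seg 1: a=-3 b=20/111 c=205/222 d=-433/1998
  seg 2: a=0 b=-29/222 c=-38/37 d=19/111
S(21/4) = -1839/4736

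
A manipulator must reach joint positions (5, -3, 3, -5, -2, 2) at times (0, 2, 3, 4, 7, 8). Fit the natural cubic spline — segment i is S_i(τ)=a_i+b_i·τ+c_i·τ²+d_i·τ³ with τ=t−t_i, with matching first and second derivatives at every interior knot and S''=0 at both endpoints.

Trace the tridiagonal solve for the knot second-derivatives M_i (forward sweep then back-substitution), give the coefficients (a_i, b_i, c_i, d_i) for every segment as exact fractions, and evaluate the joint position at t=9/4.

Δ: Δ0=-4, Δ1=6, Δ2=-8, Δ3=1, Δ4=4
row 1: diag=6, rhs=60; c'=1/6, d'=10
row 2: denom=4−1·1/6=23/6; d'=(-84−1·10)/(23/6)=-564/23
row 3: denom=8−1·6/23=178/23; d'=(54−1·-564/23)/(178/23)=903/89
row 4: denom=8−3·69/178=1217/178; d'=(18−3·903/89)/(1217/178)=-2214/1217
back: M4=-2214/1217
back: M3=903/89−69/178·-2214/1217=13206/1217
back: M2=-564/23−6/23·13206/1217=-33288/1217
back: M1=10−1/6·-33288/1217=17718/1217
M: M0=0, M1=17718/1217, M2=-33288/1217, M3=13206/1217, M4=-2214/1217, M5=0
seg 0: a=5, c=M0/2=0, d=(M1−M0)/(6·2)=2953/2434, b=Δ0−h0·(2M0+M1)/6=-10774/1217
seg 1: a=-3, c=M1/2=8859/1217, d=(M2−M1)/(6·1)=-8501/1217, b=Δ1−h1·(2M1+M2)/6=6944/1217
seg 2: a=3, c=M2/2=-16644/1217, d=(M3−M2)/(6·1)=7749/1217, b=Δ2−h2·(2M2+M3)/6=-841/1217
seg 3: a=-5, c=M3/2=6603/1217, d=(M4−M3)/(6·3)=-2570/3651, b=Δ3−h3·(2M3+M4)/6=-10882/1217
seg 4: a=-2, c=M4/2=-1107/1217, d=(M5−M4)/(6·1)=369/1217, b=Δ4−h4·(2M4+M5)/6=5606/1217
t_q=9/4 → seg 1, τ=1/4; S=-3+6944/1217·τ+8859/1217·τ²+-8501/1217·τ³=-95625/77888

  seg 0: a=5 b=-10774/1217 c=0 d=2953/2434
  seg 1: a=-3 b=6944/1217 c=8859/1217 d=-8501/1217
  seg 2: a=3 b=-841/1217 c=-16644/1217 d=7749/1217
  seg 3: a=-5 b=-10882/1217 c=6603/1217 d=-2570/3651
  seg 4: a=-2 b=5606/1217 c=-1107/1217 d=369/1217
S(9/4) = -95625/77888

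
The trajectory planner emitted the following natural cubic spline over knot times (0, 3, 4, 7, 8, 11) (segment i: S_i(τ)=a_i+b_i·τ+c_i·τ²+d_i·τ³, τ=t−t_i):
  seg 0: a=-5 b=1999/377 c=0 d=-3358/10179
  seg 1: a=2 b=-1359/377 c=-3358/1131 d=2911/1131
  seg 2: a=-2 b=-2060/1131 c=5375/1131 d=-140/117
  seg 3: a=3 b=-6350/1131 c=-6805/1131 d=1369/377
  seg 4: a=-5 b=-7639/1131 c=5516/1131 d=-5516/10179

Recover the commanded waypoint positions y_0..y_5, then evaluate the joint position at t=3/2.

y_0=-5 y_1=2 y_2=-2 y_3=3 y_4=-5 y_5=4
S(3/2) = 2775/1508

y_0 = S_0(0) = a_0 = -5
y_1 = S_1(0) = a_1 = 2
y_2 = S_2(0) = a_2 = -2
y_3 = S_3(0) = a_3 = 3
y_4 = S_4(0) = a_4 = -5
y_5 = S_4(3) = 4
t_q=3/2 is in segment 0 (τ=3/2); S_0(τ)=2775/1508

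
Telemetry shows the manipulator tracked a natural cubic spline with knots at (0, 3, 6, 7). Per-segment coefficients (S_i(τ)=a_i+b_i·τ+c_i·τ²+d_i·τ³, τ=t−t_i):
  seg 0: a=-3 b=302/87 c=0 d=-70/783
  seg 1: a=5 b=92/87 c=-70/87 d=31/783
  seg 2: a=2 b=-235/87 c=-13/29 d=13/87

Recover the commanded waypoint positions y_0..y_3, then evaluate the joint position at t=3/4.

y_0 = S_0(0) = a_0 = -3
y_1 = S_1(0) = a_1 = 5
y_2 = S_2(0) = a_2 = 2
y_3 = S_2(1) = -1
t_q=3/4 is in segment 0 (τ=3/4); S_0(τ)=-403/928

y_0=-3 y_1=5 y_2=2 y_3=-1
S(3/4) = -403/928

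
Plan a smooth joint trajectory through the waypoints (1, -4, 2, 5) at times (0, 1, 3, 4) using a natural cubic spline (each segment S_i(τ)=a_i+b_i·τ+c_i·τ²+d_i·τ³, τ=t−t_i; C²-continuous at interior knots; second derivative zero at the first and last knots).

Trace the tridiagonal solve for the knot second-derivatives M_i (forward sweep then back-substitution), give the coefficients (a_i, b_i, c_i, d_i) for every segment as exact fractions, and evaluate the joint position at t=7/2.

Δ: Δ0=-5, Δ1=3, Δ2=3
row 1: diag=6, rhs=48; c'=1/3, d'=8
row 2: denom=6−2·1/3=16/3; d'=(0−2·8)/(16/3)=-3
back: M2=-3
back: M1=8−1/3·-3=9
M: M0=0, M1=9, M2=-3, M3=0
seg 0: a=1, c=M0/2=0, d=(M1−M0)/(6·1)=3/2, b=Δ0−h0·(2M0+M1)/6=-13/2
seg 1: a=-4, c=M1/2=9/2, d=(M2−M1)/(6·2)=-1, b=Δ1−h1·(2M1+M2)/6=-2
seg 2: a=2, c=M2/2=-3/2, d=(M3−M2)/(6·1)=1/2, b=Δ2−h2·(2M2+M3)/6=4
t_q=7/2 → seg 2, τ=1/2; S=2+4·τ+-3/2·τ²+1/2·τ³=59/16

  seg 0: a=1 b=-13/2 c=0 d=3/2
  seg 1: a=-4 b=-2 c=9/2 d=-1
  seg 2: a=2 b=4 c=-3/2 d=1/2
S(7/2) = 59/16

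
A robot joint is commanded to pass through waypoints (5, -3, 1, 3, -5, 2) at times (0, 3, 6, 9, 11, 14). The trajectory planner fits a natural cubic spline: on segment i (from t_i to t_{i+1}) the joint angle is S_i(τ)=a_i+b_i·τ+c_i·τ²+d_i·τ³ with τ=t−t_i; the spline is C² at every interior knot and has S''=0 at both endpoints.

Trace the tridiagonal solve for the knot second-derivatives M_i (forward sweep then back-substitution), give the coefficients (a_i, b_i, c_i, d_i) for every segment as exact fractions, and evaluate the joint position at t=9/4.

  seg 0: a=5 b=-2411/660 c=0 d=217/1980
  seg 1: a=-3 b=-229/330 c=217/220 d=-41/396
  seg 2: a=1 b=1603/660 c=3/55 d=-1271/5940
  seg 3: a=3 b=-997/330 c=-247/132 d=38/55
  seg 4: a=-5 b=-731/330 c=1501/660 d=-1501/5940
S(9/4) = -27751/14080

Δ: Δ0=-8/3, Δ1=4/3, Δ2=2/3, Δ3=-4, Δ4=7/3
row 1: diag=12, rhs=24; c'=1/4, d'=2
row 2: denom=12−3·1/4=45/4; d'=(-4−3·2)/(45/4)=-8/9
row 3: denom=10−3·4/15=46/5; d'=(-28−3·-8/9)/(46/5)=-190/69
row 4: denom=10−2·5/23=220/23; d'=(38−2·-190/69)/(220/23)=1501/330
back: M4=1501/330
back: M3=-190/69−5/23·1501/330=-247/66
back: M2=-8/9−4/15·-247/66=6/55
back: M1=2−1/4·6/55=217/110
M: M0=0, M1=217/110, M2=6/55, M3=-247/66, M4=1501/330, M5=0
seg 0: a=5, c=M0/2=0, d=(M1−M0)/(6·3)=217/1980, b=Δ0−h0·(2M0+M1)/6=-2411/660
seg 1: a=-3, c=M1/2=217/220, d=(M2−M1)/(6·3)=-41/396, b=Δ1−h1·(2M1+M2)/6=-229/330
seg 2: a=1, c=M2/2=3/55, d=(M3−M2)/(6·3)=-1271/5940, b=Δ2−h2·(2M2+M3)/6=1603/660
seg 3: a=3, c=M3/2=-247/132, d=(M4−M3)/(6·2)=38/55, b=Δ3−h3·(2M3+M4)/6=-997/330
seg 4: a=-5, c=M4/2=1501/660, d=(M5−M4)/(6·3)=-1501/5940, b=Δ4−h4·(2M4+M5)/6=-731/330
t_q=9/4 → seg 0, τ=9/4; S=5+-2411/660·τ+0·τ²+217/1980·τ³=-27751/14080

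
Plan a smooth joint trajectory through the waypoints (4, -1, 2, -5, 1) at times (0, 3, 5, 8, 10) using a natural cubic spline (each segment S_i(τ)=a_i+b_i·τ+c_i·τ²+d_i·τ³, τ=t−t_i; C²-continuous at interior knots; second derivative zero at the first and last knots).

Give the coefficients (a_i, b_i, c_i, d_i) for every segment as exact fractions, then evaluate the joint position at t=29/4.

Δ: Δ0=-5/3, Δ1=3/2, Δ2=-7/3, Δ3=3
row 1: diag=10, rhs=19; c'=1/5, d'=19/10
row 2: denom=10−2·1/5=48/5; d'=(-23−2·19/10)/(48/5)=-67/24
row 3: denom=10−3·5/16=145/16; d'=(32−3·-67/24)/(145/16)=646/145
back: M3=646/145
back: M2=-67/24−5/16·646/145=-364/87
back: M1=19/10−1/5·-364/87=2381/870
M: M0=0, M1=2381/870, M2=-364/87, M3=646/145, M4=0
seg 0: a=4, c=M0/2=0, d=(M1−M0)/(6·3)=2381/15660, b=Δ0−h0·(2M0+M1)/6=-5281/1740
seg 1: a=-1, c=M1/2=2381/1740, d=(M2−M1)/(6·2)=-669/1160, b=Δ1−h1·(2M1+M2)/6=931/870
seg 2: a=2, c=M2/2=-182/87, d=(M3−M2)/(6·3)=1879/3915, b=Δ2−h2·(2M2+M3)/6=-164/435
seg 3: a=-5, c=M3/2=323/145, d=(M4−M3)/(6·2)=-323/870, b=Δ3−h3·(2M3+M4)/6=13/435
t_q=29/4 → seg 2, τ=9/4; S=2+-164/435·τ+-182/87·τ²+1879/3915·τ³=-1271/320

  seg 0: a=4 b=-5281/1740 c=0 d=2381/15660
  seg 1: a=-1 b=931/870 c=2381/1740 d=-669/1160
  seg 2: a=2 b=-164/435 c=-182/87 d=1879/3915
  seg 3: a=-5 b=13/435 c=323/145 d=-323/870
S(29/4) = -1271/320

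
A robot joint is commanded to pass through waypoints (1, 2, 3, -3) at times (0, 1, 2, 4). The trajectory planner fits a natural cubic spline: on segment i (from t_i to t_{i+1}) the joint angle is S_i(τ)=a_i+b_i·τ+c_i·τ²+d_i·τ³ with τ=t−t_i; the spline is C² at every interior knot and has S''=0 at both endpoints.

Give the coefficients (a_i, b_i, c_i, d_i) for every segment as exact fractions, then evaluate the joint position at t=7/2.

Δ: Δ0=1, Δ1=1, Δ2=-3
row 1: diag=4, rhs=0; c'=1/4, d'=0
row 2: denom=6−1·1/4=23/4; d'=(-24−1·0)/(23/4)=-96/23
back: M2=-96/23
back: M1=0−1/4·-96/23=24/23
M: M0=0, M1=24/23, M2=-96/23, M3=0
seg 0: a=1, c=M0/2=0, d=(M1−M0)/(6·1)=4/23, b=Δ0−h0·(2M0+M1)/6=19/23
seg 1: a=2, c=M1/2=12/23, d=(M2−M1)/(6·1)=-20/23, b=Δ1−h1·(2M1+M2)/6=31/23
seg 2: a=3, c=M2/2=-48/23, d=(M3−M2)/(6·2)=8/23, b=Δ2−h2·(2M2+M3)/6=-5/23
t_q=7/2 → seg 2, τ=3/2; S=3+-5/23·τ+-48/23·τ²+8/23·τ³=-39/46

  seg 0: a=1 b=19/23 c=0 d=4/23
  seg 1: a=2 b=31/23 c=12/23 d=-20/23
  seg 2: a=3 b=-5/23 c=-48/23 d=8/23
S(7/2) = -39/46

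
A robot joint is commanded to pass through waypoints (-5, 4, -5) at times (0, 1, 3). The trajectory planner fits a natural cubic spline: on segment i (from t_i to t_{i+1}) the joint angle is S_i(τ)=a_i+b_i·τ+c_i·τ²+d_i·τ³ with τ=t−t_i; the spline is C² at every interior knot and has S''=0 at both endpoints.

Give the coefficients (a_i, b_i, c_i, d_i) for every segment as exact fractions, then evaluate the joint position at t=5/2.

Δ: Δ0=9, Δ1=-9/2
row 1: diag=6, rhs=-81; c'=1/3, d'=-27/2
back: M1=-27/2
M: M0=0, M1=-27/2, M2=0
seg 0: a=-5, c=M0/2=0, d=(M1−M0)/(6·1)=-9/4, b=Δ0−h0·(2M0+M1)/6=45/4
seg 1: a=4, c=M1/2=-27/4, d=(M2−M1)/(6·2)=9/8, b=Δ1−h1·(2M1+M2)/6=9/2
t_q=5/2 → seg 1, τ=3/2; S=4+9/2·τ+-27/4·τ²+9/8·τ³=-41/64

  seg 0: a=-5 b=45/4 c=0 d=-9/4
  seg 1: a=4 b=9/2 c=-27/4 d=9/8
S(5/2) = -41/64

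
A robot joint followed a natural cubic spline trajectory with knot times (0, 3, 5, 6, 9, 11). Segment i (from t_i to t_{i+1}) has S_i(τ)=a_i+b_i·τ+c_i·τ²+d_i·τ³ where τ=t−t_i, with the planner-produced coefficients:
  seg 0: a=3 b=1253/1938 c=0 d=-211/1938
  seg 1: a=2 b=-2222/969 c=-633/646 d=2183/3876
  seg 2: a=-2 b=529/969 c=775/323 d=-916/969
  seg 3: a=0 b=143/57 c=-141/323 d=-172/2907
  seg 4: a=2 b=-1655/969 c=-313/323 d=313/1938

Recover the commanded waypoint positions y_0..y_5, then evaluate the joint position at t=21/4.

y_0 = S_0(0) = a_0 = 3
y_1 = S_1(0) = a_1 = 2
y_2 = S_2(0) = a_2 = -2
y_3 = S_3(0) = a_3 = 0
y_4 = S_4(0) = a_4 = 2
y_5 = S_4(2) = -4
t_q=21/4 is in segment 2 (τ=1/4); S_2(τ)=-2233/1292

y_0=3 y_1=2 y_2=-2 y_3=0 y_4=2 y_5=-4
S(21/4) = -2233/1292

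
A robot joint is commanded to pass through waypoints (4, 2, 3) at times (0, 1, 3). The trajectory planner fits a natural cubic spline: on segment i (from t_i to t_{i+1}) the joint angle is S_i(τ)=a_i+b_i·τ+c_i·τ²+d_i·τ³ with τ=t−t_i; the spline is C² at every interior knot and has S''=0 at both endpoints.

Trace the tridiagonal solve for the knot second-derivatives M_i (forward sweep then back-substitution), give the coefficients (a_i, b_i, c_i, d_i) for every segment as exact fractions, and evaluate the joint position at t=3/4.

  seg 0: a=4 b=-29/12 c=0 d=5/12
  seg 1: a=2 b=-7/6 c=5/4 d=-5/24
S(3/4) = 605/256

Δ: Δ0=-2, Δ1=1/2
row 1: diag=6, rhs=15; c'=1/3, d'=5/2
back: M1=5/2
M: M0=0, M1=5/2, M2=0
seg 0: a=4, c=M0/2=0, d=(M1−M0)/(6·1)=5/12, b=Δ0−h0·(2M0+M1)/6=-29/12
seg 1: a=2, c=M1/2=5/4, d=(M2−M1)/(6·2)=-5/24, b=Δ1−h1·(2M1+M2)/6=-7/6
t_q=3/4 → seg 0, τ=3/4; S=4+-29/12·τ+0·τ²+5/12·τ³=605/256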